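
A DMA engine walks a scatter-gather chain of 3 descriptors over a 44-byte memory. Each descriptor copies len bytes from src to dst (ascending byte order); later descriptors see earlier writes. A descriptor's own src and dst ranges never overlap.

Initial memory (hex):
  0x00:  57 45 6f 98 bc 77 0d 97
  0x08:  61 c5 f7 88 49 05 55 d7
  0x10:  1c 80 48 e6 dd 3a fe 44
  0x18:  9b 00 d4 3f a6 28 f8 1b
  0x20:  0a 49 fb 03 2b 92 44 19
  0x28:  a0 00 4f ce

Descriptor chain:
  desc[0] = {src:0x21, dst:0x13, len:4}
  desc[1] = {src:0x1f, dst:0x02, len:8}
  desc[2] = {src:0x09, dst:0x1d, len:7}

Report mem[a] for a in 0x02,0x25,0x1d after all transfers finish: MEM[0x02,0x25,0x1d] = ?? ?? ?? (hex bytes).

#0 dst[0x13+4] := {0x49,0xfb,0x03,0x2b}
#1 dst[0x02+8] := {0x1b,0x0a,0x49,0xfb,0x03,0x2b,0x92,0x44}
#2 dst[0x1d+7] := {0x44,0xf7,0x88,0x49,0x05,0x55,0xd7}
query mem[0x02]=0x1b, mem[0x25]=0x92, mem[0x1d]=0x44

MEM[0x02,0x25,0x1d] = 1b 92 44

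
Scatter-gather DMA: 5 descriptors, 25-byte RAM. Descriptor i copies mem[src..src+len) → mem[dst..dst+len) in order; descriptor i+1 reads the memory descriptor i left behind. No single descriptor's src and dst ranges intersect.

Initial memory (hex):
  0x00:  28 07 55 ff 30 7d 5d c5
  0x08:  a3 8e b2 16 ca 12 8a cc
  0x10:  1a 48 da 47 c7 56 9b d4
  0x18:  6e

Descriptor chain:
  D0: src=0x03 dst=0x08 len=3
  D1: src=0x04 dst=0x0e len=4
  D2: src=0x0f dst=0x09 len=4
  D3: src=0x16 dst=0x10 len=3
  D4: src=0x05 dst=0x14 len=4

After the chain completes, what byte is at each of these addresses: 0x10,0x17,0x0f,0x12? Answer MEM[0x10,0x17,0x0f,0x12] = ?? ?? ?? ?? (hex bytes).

MEM[0x10,0x17,0x0f,0x12] = 9b ff 7d 6e

  after D0: wrote 3B at 0x08 = ff307d
  after D1: wrote 4B at 0x0e = 307d5dc5
  after D2: wrote 4B at 0x09 = 7d5dc5da
  after D3: wrote 3B at 0x10 = 9bd46e
  after D4: wrote 4B at 0x14 = 7d5dc5ff
query mem[0x10]=0x9b, mem[0x17]=0xff, mem[0x0f]=0x7d, mem[0x12]=0x6e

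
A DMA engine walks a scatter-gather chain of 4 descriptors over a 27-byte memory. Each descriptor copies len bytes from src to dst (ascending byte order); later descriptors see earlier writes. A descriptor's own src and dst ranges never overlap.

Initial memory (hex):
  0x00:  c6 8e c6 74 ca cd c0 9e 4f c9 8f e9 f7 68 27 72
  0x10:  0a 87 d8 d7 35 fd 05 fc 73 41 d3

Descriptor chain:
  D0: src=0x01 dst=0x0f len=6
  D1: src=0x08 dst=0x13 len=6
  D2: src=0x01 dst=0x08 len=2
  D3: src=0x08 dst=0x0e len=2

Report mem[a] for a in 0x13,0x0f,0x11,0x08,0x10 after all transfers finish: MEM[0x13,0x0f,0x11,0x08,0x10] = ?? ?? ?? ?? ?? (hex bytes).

MEM[0x13,0x0f,0x11,0x08,0x10] = 4f c6 74 8e c6

[0] 0x01->0x0f len=6 : 8e c6 74 ca cd c0
[1] 0x08->0x13 len=6 : 4f c9 8f e9 f7 68
[2] 0x01->0x08 len=2 : 8e c6
[3] 0x08->0x0e len=2 : 8e c6
query mem[0x13]=0x4f, mem[0x0f]=0xc6, mem[0x11]=0x74, mem[0x08]=0x8e, mem[0x10]=0xc6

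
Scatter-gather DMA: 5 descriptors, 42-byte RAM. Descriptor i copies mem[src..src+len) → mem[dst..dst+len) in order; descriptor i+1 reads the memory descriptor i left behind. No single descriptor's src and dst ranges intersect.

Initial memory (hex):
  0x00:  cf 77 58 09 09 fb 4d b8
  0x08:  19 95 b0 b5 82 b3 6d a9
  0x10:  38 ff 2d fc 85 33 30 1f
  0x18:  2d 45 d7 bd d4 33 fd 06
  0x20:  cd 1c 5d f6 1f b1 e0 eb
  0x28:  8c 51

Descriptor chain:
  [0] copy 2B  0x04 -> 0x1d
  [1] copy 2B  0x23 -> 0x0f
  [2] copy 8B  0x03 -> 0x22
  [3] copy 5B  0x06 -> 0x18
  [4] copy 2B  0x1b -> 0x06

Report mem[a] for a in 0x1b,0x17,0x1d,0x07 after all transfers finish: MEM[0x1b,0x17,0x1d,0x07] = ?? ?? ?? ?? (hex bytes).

MEM[0x1b,0x17,0x1d,0x07] = 95 1f 09 b0

#0 dst[0x1d+2] := {0x09,0xfb}
#1 dst[0x0f+2] := {0xf6,0x1f}
#2 dst[0x22+8] := {0x09,0x09,0xfb,0x4d,0xb8,0x19,0x95,0xb0}
#3 dst[0x18+5] := {0x4d,0xb8,0x19,0x95,0xb0}
#4 dst[0x06+2] := {0x95,0xb0}
query mem[0x1b]=0x95, mem[0x17]=0x1f, mem[0x1d]=0x09, mem[0x07]=0xb0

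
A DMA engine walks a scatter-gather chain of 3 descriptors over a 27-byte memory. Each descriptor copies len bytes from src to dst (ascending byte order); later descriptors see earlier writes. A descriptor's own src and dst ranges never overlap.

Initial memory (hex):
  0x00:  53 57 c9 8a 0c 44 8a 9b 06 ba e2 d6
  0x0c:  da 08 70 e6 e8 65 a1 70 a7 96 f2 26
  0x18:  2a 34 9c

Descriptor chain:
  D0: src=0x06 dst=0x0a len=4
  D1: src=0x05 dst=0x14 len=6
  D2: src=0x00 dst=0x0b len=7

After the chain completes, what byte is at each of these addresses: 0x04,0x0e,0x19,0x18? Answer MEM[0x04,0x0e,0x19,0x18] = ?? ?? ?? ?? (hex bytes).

MEM[0x04,0x0e,0x19,0x18] = 0c 8a 8a ba

#0 dst[0x0a+4] := {0x8a,0x9b,0x06,0xba}
#1 dst[0x14+6] := {0x44,0x8a,0x9b,0x06,0xba,0x8a}
#2 dst[0x0b+7] := {0x53,0x57,0xc9,0x8a,0x0c,0x44,0x8a}
query mem[0x04]=0x0c, mem[0x0e]=0x8a, mem[0x19]=0x8a, mem[0x18]=0xba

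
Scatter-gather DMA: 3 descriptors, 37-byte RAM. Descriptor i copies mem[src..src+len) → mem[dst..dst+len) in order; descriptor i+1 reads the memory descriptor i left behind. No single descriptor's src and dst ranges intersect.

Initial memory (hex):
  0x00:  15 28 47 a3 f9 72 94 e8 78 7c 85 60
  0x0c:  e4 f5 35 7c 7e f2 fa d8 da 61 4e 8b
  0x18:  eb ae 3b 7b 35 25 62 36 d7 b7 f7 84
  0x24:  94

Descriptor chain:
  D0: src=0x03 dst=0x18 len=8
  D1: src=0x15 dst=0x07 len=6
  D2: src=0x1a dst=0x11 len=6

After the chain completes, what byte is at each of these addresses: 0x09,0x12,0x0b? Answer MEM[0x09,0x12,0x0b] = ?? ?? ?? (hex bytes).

  after D0: wrote 8B at 0x18 = a3f97294e8787c85
  after D1: wrote 6B at 0x07 = 614e8ba3f972
  after D2: wrote 6B at 0x11 = 7294e8787c85
query mem[0x09]=0x8b, mem[0x12]=0x94, mem[0x0b]=0xf9

MEM[0x09,0x12,0x0b] = 8b 94 f9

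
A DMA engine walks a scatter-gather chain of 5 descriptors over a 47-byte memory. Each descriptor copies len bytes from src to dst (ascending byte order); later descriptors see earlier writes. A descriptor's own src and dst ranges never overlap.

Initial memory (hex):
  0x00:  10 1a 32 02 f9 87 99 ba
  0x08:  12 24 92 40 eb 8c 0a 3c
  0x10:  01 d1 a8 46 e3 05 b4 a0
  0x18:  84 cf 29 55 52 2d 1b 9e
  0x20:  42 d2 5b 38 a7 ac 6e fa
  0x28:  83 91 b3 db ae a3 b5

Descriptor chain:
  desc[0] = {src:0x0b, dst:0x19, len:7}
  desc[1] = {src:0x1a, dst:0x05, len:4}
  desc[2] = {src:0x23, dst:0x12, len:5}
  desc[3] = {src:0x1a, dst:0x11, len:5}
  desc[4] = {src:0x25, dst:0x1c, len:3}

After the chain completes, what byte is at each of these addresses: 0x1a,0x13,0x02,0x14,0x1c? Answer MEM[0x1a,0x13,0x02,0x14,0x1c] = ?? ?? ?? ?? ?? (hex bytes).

MEM[0x1a,0x13,0x02,0x14,0x1c] = eb 0a 32 3c ac

D0: mem[0x19..0x1f] <- [40 eb 8c 0a 3c 01 d1]
D1: mem[0x05..0x08] <- [eb 8c 0a 3c]
D2: mem[0x12..0x16] <- [38 a7 ac 6e fa]
D3: mem[0x11..0x15] <- [eb 8c 0a 3c 01]
D4: mem[0x1c..0x1e] <- [ac 6e fa]
query mem[0x1a]=0xeb, mem[0x13]=0x0a, mem[0x02]=0x32, mem[0x14]=0x3c, mem[0x1c]=0xac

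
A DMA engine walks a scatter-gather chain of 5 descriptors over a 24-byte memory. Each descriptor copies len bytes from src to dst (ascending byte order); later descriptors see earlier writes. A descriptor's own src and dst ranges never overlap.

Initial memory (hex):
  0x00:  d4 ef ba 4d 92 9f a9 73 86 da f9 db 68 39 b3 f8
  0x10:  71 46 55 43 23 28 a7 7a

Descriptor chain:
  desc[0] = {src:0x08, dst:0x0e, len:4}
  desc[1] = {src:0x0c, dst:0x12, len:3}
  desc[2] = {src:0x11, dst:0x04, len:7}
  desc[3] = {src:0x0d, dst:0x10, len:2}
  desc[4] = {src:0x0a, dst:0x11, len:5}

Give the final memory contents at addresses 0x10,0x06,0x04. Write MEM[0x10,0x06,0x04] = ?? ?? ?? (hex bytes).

MEM[0x10,0x06,0x04] = 39 39 db

#0 dst[0x0e+4] := {0x86,0xda,0xf9,0xdb}
#1 dst[0x12+3] := {0x68,0x39,0x86}
#2 dst[0x04+7] := {0xdb,0x68,0x39,0x86,0x28,0xa7,0x7a}
#3 dst[0x10+2] := {0x39,0x86}
#4 dst[0x11+5] := {0x7a,0xdb,0x68,0x39,0x86}
query mem[0x10]=0x39, mem[0x06]=0x39, mem[0x04]=0xdb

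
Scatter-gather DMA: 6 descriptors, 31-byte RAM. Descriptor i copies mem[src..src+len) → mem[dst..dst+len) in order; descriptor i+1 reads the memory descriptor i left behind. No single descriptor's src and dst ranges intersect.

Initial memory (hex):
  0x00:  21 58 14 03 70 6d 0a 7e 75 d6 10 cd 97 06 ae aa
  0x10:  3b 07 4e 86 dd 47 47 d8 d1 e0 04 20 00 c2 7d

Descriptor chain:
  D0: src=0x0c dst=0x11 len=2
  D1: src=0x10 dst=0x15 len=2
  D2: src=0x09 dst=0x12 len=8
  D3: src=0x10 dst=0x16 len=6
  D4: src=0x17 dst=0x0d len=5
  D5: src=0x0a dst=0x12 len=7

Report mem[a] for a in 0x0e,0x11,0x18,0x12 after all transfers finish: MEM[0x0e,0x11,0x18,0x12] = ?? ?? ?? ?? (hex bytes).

MEM[0x0e,0x11,0x18,0x12] = d6 97 cd 10

[0] 0x0c->0x11 len=2 : 97 06
[1] 0x10->0x15 len=2 : 3b 97
[2] 0x09->0x12 len=8 : d6 10 cd 97 06 ae aa 3b
[3] 0x10->0x16 len=6 : 3b 97 d6 10 cd 97
[4] 0x17->0x0d len=5 : 97 d6 10 cd 97
[5] 0x0a->0x12 len=7 : 10 cd 97 97 d6 10 cd
query mem[0x0e]=0xd6, mem[0x11]=0x97, mem[0x18]=0xcd, mem[0x12]=0x10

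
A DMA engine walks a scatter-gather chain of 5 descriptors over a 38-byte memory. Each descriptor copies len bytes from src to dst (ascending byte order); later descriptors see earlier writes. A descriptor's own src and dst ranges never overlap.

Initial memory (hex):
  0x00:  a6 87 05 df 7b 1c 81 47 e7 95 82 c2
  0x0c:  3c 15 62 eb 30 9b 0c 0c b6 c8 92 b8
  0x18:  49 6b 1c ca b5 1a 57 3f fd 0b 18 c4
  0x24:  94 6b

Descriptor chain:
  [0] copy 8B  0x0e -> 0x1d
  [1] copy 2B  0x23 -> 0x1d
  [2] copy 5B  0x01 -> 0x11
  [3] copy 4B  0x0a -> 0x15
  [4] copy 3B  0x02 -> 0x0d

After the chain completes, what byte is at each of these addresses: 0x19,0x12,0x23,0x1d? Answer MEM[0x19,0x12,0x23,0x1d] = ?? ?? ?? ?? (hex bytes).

D0: mem[0x1d..0x24] <- [62 eb 30 9b 0c 0c b6 c8]
D1: mem[0x1d..0x1e] <- [b6 c8]
D2: mem[0x11..0x15] <- [87 05 df 7b 1c]
D3: mem[0x15..0x18] <- [82 c2 3c 15]
D4: mem[0x0d..0x0f] <- [05 df 7b]
query mem[0x19]=0x6b, mem[0x12]=0x05, mem[0x23]=0xb6, mem[0x1d]=0xb6

MEM[0x19,0x12,0x23,0x1d] = 6b 05 b6 b6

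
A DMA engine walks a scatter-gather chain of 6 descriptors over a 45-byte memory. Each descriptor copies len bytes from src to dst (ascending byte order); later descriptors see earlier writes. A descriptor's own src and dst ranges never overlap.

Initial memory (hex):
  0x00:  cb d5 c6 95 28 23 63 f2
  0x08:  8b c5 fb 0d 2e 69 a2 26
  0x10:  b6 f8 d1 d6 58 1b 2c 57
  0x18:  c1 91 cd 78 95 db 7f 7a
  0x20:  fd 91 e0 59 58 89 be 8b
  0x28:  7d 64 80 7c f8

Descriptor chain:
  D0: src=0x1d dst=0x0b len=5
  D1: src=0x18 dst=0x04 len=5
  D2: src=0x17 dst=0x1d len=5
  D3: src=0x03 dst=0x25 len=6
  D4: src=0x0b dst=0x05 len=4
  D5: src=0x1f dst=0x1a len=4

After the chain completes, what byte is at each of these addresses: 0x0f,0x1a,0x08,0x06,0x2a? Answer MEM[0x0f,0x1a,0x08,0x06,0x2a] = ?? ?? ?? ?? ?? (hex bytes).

MEM[0x0f,0x1a,0x08,0x06,0x2a] = 91 91 fd 7f 95

[0] 0x1d->0x0b len=5 : db 7f 7a fd 91
[1] 0x18->0x04 len=5 : c1 91 cd 78 95
[2] 0x17->0x1d len=5 : 57 c1 91 cd 78
[3] 0x03->0x25 len=6 : 95 c1 91 cd 78 95
[4] 0x0b->0x05 len=4 : db 7f 7a fd
[5] 0x1f->0x1a len=4 : 91 cd 78 e0
query mem[0x0f]=0x91, mem[0x1a]=0x91, mem[0x08]=0xfd, mem[0x06]=0x7f, mem[0x2a]=0x95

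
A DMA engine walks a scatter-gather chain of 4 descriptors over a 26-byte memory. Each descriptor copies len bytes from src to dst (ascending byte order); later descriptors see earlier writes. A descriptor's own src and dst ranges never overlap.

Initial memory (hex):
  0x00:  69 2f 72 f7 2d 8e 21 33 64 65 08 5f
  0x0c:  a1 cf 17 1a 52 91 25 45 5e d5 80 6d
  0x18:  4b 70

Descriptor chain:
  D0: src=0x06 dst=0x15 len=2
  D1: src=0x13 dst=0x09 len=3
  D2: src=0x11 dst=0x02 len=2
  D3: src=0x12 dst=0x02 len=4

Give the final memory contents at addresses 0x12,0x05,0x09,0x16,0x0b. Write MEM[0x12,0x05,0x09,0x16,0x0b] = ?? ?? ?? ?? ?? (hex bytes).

MEM[0x12,0x05,0x09,0x16,0x0b] = 25 21 45 33 21

  after D0: wrote 2B at 0x15 = 2133
  after D1: wrote 3B at 0x09 = 455e21
  after D2: wrote 2B at 0x02 = 9125
  after D3: wrote 4B at 0x02 = 25455e21
query mem[0x12]=0x25, mem[0x05]=0x21, mem[0x09]=0x45, mem[0x16]=0x33, mem[0x0b]=0x21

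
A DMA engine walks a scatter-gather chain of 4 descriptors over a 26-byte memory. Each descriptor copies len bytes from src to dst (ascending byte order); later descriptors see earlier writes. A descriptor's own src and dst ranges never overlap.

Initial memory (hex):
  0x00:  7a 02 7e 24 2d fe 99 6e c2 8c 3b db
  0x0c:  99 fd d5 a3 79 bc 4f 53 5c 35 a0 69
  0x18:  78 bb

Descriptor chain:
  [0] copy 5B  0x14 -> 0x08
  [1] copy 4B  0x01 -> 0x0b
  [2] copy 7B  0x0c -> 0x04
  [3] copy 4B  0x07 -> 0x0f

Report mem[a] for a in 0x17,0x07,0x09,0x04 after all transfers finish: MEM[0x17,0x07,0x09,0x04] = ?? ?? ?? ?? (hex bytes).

D0: mem[0x08..0x0c] <- [5c 35 a0 69 78]
D1: mem[0x0b..0x0e] <- [02 7e 24 2d]
D2: mem[0x04..0x0a] <- [7e 24 2d a3 79 bc 4f]
D3: mem[0x0f..0x12] <- [a3 79 bc 4f]
query mem[0x17]=0x69, mem[0x07]=0xa3, mem[0x09]=0xbc, mem[0x04]=0x7e

MEM[0x17,0x07,0x09,0x04] = 69 a3 bc 7e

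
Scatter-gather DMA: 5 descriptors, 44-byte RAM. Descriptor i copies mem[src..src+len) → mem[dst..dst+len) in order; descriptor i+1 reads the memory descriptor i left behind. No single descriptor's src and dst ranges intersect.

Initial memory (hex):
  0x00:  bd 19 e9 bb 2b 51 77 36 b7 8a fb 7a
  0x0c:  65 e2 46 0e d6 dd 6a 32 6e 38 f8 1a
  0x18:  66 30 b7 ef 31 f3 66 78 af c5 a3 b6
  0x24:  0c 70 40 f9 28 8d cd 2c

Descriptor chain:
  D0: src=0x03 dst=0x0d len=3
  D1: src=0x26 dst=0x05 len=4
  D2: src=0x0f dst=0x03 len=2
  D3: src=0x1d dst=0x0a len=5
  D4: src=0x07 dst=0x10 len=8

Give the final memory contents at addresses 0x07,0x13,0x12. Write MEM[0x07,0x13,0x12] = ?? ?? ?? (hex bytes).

[0] 0x03->0x0d len=3 : bb 2b 51
[1] 0x26->0x05 len=4 : 40 f9 28 8d
[2] 0x0f->0x03 len=2 : 51 d6
[3] 0x1d->0x0a len=5 : f3 66 78 af c5
[4] 0x07->0x10 len=8 : 28 8d 8a f3 66 78 af c5
query mem[0x07]=0x28, mem[0x13]=0xf3, mem[0x12]=0x8a

MEM[0x07,0x13,0x12] = 28 f3 8a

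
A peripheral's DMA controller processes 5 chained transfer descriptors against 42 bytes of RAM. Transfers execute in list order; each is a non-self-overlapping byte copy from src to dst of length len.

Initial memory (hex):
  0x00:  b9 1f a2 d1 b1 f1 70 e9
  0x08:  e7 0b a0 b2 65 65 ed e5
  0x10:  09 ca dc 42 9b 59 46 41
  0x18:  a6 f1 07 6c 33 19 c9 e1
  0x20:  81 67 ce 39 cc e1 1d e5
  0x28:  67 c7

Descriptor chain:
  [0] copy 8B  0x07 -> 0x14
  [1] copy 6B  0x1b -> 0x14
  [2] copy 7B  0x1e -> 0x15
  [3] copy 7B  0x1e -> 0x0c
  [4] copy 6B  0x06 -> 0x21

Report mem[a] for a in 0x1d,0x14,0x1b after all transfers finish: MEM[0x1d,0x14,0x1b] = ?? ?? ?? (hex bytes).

D0: mem[0x14..0x1b] <- [e9 e7 0b a0 b2 65 65 ed]
D1: mem[0x14..0x19] <- [ed 33 19 c9 e1 81]
D2: mem[0x15..0x1b] <- [c9 e1 81 67 ce 39 cc]
D3: mem[0x0c..0x12] <- [c9 e1 81 67 ce 39 cc]
D4: mem[0x21..0x26] <- [70 e9 e7 0b a0 b2]
query mem[0x1d]=0x19, mem[0x14]=0xed, mem[0x1b]=0xcc

MEM[0x1d,0x14,0x1b] = 19 ed cc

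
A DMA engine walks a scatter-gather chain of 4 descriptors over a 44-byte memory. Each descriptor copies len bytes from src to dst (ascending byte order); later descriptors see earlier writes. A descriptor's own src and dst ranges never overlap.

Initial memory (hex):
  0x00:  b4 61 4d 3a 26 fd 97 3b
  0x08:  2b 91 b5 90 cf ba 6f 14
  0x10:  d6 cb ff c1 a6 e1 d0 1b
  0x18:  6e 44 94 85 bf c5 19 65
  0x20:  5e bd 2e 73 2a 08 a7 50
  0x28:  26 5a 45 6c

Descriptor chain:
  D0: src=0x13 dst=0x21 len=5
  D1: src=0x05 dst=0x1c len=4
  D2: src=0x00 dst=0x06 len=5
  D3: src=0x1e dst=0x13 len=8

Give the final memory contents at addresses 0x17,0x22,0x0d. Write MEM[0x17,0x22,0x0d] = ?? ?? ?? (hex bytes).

MEM[0x17,0x22,0x0d] = a6 a6 ba

#0 dst[0x21+5] := {0xc1,0xa6,0xe1,0xd0,0x1b}
#1 dst[0x1c+4] := {0xfd,0x97,0x3b,0x2b}
#2 dst[0x06+5] := {0xb4,0x61,0x4d,0x3a,0x26}
#3 dst[0x13+8] := {0x3b,0x2b,0x5e,0xc1,0xa6,0xe1,0xd0,0x1b}
query mem[0x17]=0xa6, mem[0x22]=0xa6, mem[0x0d]=0xba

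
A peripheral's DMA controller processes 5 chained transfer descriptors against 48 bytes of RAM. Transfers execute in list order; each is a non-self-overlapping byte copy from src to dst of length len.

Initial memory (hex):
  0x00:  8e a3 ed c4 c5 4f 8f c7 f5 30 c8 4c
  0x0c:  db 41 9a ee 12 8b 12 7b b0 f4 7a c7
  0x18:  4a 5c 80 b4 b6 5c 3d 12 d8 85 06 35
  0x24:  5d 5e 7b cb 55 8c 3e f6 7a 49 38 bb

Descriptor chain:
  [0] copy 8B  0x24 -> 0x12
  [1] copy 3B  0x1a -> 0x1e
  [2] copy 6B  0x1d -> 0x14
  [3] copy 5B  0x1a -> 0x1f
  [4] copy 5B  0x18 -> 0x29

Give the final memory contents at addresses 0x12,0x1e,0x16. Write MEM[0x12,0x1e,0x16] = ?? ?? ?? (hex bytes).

#0 dst[0x12+8] := {0x5d,0x5e,0x7b,0xcb,0x55,0x8c,0x3e,0xf6}
#1 dst[0x1e+3] := {0x80,0xb4,0xb6}
#2 dst[0x14+6] := {0x5c,0x80,0xb4,0xb6,0x85,0x06}
#3 dst[0x1f+5] := {0x80,0xb4,0xb6,0x5c,0x80}
#4 dst[0x29+5] := {0x85,0x06,0x80,0xb4,0xb6}
query mem[0x12]=0x5d, mem[0x1e]=0x80, mem[0x16]=0xb4

MEM[0x12,0x1e,0x16] = 5d 80 b4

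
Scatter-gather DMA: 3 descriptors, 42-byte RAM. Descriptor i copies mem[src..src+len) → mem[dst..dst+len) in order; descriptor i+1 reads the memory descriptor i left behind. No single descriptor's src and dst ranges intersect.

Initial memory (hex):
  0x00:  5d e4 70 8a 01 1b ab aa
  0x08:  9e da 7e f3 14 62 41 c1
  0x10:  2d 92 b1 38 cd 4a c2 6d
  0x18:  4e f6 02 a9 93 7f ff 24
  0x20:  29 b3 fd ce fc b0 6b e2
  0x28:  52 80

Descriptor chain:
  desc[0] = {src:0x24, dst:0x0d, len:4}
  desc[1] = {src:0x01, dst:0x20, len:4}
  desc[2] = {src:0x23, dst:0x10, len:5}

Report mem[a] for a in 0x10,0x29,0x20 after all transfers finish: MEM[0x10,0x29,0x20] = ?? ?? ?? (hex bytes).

#0 dst[0x0d+4] := {0xfc,0xb0,0x6b,0xe2}
#1 dst[0x20+4] := {0xe4,0x70,0x8a,0x01}
#2 dst[0x10+5] := {0x01,0xfc,0xb0,0x6b,0xe2}
query mem[0x10]=0x01, mem[0x29]=0x80, mem[0x20]=0xe4

MEM[0x10,0x29,0x20] = 01 80 e4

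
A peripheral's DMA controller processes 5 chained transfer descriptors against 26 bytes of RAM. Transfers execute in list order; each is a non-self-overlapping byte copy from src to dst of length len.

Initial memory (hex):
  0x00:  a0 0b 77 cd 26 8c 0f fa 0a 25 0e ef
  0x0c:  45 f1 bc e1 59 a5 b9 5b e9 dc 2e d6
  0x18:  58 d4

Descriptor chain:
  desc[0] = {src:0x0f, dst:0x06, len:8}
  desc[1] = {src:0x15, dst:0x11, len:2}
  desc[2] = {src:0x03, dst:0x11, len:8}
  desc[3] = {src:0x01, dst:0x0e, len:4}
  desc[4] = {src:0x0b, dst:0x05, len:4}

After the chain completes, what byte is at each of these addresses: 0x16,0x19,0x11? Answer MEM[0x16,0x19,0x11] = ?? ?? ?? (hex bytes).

MEM[0x16,0x19,0x11] = a5 d4 26

  after D0: wrote 8B at 0x06 = e159a5b95be9dc2e
  after D1: wrote 2B at 0x11 = dc2e
  after D2: wrote 8B at 0x11 = cd268ce159a5b95b
  after D3: wrote 4B at 0x0e = 0b77cd26
  after D4: wrote 4B at 0x05 = e9dc2e0b
query mem[0x16]=0xa5, mem[0x19]=0xd4, mem[0x11]=0x26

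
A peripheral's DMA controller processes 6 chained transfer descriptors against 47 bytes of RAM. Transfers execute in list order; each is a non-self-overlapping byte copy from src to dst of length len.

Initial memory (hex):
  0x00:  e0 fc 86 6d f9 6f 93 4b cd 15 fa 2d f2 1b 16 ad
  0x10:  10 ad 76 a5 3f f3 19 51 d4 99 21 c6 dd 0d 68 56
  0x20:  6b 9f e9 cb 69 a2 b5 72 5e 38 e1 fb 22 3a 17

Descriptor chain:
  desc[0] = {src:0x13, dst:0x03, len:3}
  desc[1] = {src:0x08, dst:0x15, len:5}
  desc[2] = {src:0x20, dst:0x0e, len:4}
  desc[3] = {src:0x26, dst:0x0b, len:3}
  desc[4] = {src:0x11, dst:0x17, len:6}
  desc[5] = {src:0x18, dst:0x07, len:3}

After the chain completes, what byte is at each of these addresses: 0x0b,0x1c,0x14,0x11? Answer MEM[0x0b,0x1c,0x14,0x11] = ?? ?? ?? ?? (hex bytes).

MEM[0x0b,0x1c,0x14,0x11] = b5 15 3f cb

  after D0: wrote 3B at 0x03 = a53ff3
  after D1: wrote 5B at 0x15 = cd15fa2df2
  after D2: wrote 4B at 0x0e = 6b9fe9cb
  after D3: wrote 3B at 0x0b = b5725e
  after D4: wrote 6B at 0x17 = cb76a53fcd15
  after D5: wrote 3B at 0x07 = 76a53f
query mem[0x0b]=0xb5, mem[0x1c]=0x15, mem[0x14]=0x3f, mem[0x11]=0xcb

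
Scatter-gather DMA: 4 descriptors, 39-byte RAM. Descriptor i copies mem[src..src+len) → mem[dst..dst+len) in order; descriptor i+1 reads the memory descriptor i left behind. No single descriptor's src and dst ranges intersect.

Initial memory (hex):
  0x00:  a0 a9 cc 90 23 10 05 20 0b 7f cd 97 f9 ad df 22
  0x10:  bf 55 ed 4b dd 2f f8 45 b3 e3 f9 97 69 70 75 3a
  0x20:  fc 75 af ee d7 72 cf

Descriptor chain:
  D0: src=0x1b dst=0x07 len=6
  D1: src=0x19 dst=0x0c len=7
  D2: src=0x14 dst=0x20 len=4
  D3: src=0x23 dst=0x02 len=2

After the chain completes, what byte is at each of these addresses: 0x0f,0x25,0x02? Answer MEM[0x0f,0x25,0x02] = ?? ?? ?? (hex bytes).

  after D0: wrote 6B at 0x07 = 976970753afc
  after D1: wrote 7B at 0x0c = e3f9976970753a
  after D2: wrote 4B at 0x20 = dd2ff845
  after D3: wrote 2B at 0x02 = 45d7
query mem[0x0f]=0x69, mem[0x25]=0x72, mem[0x02]=0x45

MEM[0x0f,0x25,0x02] = 69 72 45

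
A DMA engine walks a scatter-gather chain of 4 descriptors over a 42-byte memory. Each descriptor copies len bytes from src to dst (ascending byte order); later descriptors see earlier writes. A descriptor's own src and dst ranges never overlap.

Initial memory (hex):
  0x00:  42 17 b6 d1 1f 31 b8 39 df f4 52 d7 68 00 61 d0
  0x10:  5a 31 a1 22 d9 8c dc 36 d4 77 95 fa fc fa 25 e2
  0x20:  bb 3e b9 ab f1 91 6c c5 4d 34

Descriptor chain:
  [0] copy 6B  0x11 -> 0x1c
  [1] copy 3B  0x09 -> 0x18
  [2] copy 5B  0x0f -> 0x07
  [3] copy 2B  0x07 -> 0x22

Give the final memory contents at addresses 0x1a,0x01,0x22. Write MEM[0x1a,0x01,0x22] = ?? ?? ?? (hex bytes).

MEM[0x1a,0x01,0x22] = d7 17 d0

D0: mem[0x1c..0x21] <- [31 a1 22 d9 8c dc]
D1: mem[0x18..0x1a] <- [f4 52 d7]
D2: mem[0x07..0x0b] <- [d0 5a 31 a1 22]
D3: mem[0x22..0x23] <- [d0 5a]
query mem[0x1a]=0xd7, mem[0x01]=0x17, mem[0x22]=0xd0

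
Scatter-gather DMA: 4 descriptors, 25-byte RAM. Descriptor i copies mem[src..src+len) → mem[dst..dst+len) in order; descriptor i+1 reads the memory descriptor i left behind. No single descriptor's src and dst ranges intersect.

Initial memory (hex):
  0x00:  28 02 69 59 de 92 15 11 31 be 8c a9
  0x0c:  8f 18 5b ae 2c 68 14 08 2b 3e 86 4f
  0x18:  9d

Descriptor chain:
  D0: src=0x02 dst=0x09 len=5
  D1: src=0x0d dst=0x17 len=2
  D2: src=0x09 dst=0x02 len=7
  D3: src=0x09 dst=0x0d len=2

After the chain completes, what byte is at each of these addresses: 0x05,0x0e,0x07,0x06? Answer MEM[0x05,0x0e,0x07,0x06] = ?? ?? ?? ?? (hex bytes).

[0] 0x02->0x09 len=5 : 69 59 de 92 15
[1] 0x0d->0x17 len=2 : 15 5b
[2] 0x09->0x02 len=7 : 69 59 de 92 15 5b ae
[3] 0x09->0x0d len=2 : 69 59
query mem[0x05]=0x92, mem[0x0e]=0x59, mem[0x07]=0x5b, mem[0x06]=0x15

MEM[0x05,0x0e,0x07,0x06] = 92 59 5b 15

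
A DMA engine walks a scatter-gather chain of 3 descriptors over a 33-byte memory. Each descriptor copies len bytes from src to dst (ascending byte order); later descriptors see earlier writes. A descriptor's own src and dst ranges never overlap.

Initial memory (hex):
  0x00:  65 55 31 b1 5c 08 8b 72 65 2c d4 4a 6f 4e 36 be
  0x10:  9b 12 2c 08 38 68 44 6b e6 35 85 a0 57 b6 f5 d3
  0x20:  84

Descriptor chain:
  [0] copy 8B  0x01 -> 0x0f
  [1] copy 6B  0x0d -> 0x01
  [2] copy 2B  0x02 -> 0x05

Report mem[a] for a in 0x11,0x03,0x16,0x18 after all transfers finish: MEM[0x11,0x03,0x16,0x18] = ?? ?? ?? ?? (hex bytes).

D0: mem[0x0f..0x16] <- [55 31 b1 5c 08 8b 72 65]
D1: mem[0x01..0x06] <- [4e 36 55 31 b1 5c]
D2: mem[0x05..0x06] <- [36 55]
query mem[0x11]=0xb1, mem[0x03]=0x55, mem[0x16]=0x65, mem[0x18]=0xe6

MEM[0x11,0x03,0x16,0x18] = b1 55 65 e6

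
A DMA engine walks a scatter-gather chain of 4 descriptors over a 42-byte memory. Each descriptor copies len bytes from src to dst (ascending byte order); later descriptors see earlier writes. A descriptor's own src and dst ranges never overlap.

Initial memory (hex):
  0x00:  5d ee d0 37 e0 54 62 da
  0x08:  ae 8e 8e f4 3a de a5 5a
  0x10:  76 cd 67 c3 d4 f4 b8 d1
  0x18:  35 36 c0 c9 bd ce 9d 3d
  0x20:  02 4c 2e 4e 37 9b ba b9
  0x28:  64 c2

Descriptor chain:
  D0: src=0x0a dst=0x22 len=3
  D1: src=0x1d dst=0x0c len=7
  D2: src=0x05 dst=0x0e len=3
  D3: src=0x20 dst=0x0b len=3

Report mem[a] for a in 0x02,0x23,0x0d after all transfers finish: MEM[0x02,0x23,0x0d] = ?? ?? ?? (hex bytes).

MEM[0x02,0x23,0x0d] = d0 f4 8e

  after D0: wrote 3B at 0x22 = 8ef43a
  after D1: wrote 7B at 0x0c = ce9d3d024c8ef4
  after D2: wrote 3B at 0x0e = 5462da
  after D3: wrote 3B at 0x0b = 024c8e
query mem[0x02]=0xd0, mem[0x23]=0xf4, mem[0x0d]=0x8e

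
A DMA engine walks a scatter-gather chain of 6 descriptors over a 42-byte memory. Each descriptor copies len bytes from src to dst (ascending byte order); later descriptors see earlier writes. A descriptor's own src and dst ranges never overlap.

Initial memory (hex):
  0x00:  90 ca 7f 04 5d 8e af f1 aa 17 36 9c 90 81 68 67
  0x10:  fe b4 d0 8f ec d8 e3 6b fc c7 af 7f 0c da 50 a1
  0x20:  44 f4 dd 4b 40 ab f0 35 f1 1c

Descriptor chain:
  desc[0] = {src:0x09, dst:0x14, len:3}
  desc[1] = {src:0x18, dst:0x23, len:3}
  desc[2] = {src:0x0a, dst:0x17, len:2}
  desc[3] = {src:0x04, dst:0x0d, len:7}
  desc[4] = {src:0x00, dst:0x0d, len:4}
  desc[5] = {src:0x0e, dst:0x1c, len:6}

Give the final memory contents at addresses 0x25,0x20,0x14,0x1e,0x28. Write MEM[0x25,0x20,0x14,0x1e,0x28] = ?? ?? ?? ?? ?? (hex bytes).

MEM[0x25,0x20,0x14,0x1e,0x28] = af 17 17 04 f1

#0 dst[0x14+3] := {0x17,0x36,0x9c}
#1 dst[0x23+3] := {0xfc,0xc7,0xaf}
#2 dst[0x17+2] := {0x36,0x9c}
#3 dst[0x0d+7] := {0x5d,0x8e,0xaf,0xf1,0xaa,0x17,0x36}
#4 dst[0x0d+4] := {0x90,0xca,0x7f,0x04}
#5 dst[0x1c+6] := {0xca,0x7f,0x04,0xaa,0x17,0x36}
query mem[0x25]=0xaf, mem[0x20]=0x17, mem[0x14]=0x17, mem[0x1e]=0x04, mem[0x28]=0xf1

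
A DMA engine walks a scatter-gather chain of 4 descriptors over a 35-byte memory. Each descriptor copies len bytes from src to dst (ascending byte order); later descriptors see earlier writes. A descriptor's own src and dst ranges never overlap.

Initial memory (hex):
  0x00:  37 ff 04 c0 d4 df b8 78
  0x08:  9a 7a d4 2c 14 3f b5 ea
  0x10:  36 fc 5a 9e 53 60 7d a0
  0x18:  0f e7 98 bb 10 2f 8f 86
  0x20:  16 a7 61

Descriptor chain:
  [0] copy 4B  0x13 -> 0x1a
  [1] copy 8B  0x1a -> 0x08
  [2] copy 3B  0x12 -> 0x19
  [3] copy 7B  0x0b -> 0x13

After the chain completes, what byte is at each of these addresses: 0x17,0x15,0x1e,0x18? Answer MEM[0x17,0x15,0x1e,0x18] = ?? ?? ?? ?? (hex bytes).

MEM[0x17,0x15,0x1e,0x18] = a7 86 8f 36

[0] 0x13->0x1a len=4 : 9e 53 60 7d
[1] 0x1a->0x08 len=8 : 9e 53 60 7d 8f 86 16 a7
[2] 0x12->0x19 len=3 : 5a 9e 53
[3] 0x0b->0x13 len=7 : 7d 8f 86 16 a7 36 fc
query mem[0x17]=0xa7, mem[0x15]=0x86, mem[0x1e]=0x8f, mem[0x18]=0x36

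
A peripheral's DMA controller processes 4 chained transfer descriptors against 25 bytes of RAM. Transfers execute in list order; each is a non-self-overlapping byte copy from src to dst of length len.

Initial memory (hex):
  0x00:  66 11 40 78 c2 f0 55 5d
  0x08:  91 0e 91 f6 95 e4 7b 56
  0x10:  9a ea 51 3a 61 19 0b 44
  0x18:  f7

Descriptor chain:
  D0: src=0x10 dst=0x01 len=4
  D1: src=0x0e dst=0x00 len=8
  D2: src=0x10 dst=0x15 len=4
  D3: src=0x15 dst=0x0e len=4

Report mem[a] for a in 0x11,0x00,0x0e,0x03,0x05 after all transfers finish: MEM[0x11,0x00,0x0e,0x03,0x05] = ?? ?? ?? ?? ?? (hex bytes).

[0] 0x10->0x01 len=4 : 9a ea 51 3a
[1] 0x0e->0x00 len=8 : 7b 56 9a ea 51 3a 61 19
[2] 0x10->0x15 len=4 : 9a ea 51 3a
[3] 0x15->0x0e len=4 : 9a ea 51 3a
query mem[0x11]=0x3a, mem[0x00]=0x7b, mem[0x0e]=0x9a, mem[0x03]=0xea, mem[0x05]=0x3a

MEM[0x11,0x00,0x0e,0x03,0x05] = 3a 7b 9a ea 3a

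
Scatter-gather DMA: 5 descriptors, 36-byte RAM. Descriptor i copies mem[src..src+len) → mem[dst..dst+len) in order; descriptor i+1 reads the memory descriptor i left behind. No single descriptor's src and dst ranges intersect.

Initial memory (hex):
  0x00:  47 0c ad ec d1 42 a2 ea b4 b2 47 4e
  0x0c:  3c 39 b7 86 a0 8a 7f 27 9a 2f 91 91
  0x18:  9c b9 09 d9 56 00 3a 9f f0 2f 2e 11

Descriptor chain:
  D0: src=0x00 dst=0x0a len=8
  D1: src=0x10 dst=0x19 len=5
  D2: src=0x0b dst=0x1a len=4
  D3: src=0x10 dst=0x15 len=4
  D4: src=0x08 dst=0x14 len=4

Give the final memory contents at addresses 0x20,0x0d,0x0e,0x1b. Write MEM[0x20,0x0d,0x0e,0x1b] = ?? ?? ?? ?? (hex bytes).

MEM[0x20,0x0d,0x0e,0x1b] = f0 ec d1 ad

  after D0: wrote 8B at 0x0a = 470cadecd142a2ea
  after D1: wrote 5B at 0x19 = a2ea7f279a
  after D2: wrote 4B at 0x1a = 0cadecd1
  after D3: wrote 4B at 0x15 = a2ea7f27
  after D4: wrote 4B at 0x14 = b4b2470c
query mem[0x20]=0xf0, mem[0x0d]=0xec, mem[0x0e]=0xd1, mem[0x1b]=0xad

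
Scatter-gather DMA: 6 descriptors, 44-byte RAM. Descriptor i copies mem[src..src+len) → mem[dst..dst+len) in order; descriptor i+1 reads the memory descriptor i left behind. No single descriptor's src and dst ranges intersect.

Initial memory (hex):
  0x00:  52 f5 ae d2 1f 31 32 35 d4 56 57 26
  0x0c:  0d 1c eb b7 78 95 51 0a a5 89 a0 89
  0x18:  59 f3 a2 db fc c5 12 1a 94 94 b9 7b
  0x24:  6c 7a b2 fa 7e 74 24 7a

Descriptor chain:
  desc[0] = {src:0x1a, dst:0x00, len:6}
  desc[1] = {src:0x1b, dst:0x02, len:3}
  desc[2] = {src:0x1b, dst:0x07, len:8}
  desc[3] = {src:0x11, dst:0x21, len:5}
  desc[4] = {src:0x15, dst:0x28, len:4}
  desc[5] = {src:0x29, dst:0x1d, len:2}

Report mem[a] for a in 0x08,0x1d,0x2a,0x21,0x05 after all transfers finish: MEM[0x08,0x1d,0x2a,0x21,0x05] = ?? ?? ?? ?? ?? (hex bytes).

  after D0: wrote 6B at 0x00 = a2dbfcc5121a
  after D1: wrote 3B at 0x02 = dbfcc5
  after D2: wrote 8B at 0x07 = dbfcc5121a9494b9
  after D3: wrote 5B at 0x21 = 95510aa589
  after D4: wrote 4B at 0x28 = 89a08959
  after D5: wrote 2B at 0x1d = a089
query mem[0x08]=0xfc, mem[0x1d]=0xa0, mem[0x2a]=0x89, mem[0x21]=0x95, mem[0x05]=0x1a

MEM[0x08,0x1d,0x2a,0x21,0x05] = fc a0 89 95 1a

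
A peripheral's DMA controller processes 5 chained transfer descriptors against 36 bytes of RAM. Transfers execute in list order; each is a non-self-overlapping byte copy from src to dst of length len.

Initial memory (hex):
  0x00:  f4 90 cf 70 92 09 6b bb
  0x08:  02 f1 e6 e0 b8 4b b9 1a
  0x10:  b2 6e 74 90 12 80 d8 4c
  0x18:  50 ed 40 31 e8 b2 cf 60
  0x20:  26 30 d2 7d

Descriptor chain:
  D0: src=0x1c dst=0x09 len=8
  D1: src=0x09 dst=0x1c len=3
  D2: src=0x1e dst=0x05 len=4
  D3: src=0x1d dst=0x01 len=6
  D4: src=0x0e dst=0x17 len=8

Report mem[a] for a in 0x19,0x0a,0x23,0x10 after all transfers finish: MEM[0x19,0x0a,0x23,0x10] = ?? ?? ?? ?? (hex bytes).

MEM[0x19,0x0a,0x23,0x10] = 7d b2 7d 7d

[0] 0x1c->0x09 len=8 : e8 b2 cf 60 26 30 d2 7d
[1] 0x09->0x1c len=3 : e8 b2 cf
[2] 0x1e->0x05 len=4 : cf 60 26 30
[3] 0x1d->0x01 len=6 : b2 cf 60 26 30 d2
[4] 0x0e->0x17 len=8 : 30 d2 7d 6e 74 90 12 80
query mem[0x19]=0x7d, mem[0x0a]=0xb2, mem[0x23]=0x7d, mem[0x10]=0x7d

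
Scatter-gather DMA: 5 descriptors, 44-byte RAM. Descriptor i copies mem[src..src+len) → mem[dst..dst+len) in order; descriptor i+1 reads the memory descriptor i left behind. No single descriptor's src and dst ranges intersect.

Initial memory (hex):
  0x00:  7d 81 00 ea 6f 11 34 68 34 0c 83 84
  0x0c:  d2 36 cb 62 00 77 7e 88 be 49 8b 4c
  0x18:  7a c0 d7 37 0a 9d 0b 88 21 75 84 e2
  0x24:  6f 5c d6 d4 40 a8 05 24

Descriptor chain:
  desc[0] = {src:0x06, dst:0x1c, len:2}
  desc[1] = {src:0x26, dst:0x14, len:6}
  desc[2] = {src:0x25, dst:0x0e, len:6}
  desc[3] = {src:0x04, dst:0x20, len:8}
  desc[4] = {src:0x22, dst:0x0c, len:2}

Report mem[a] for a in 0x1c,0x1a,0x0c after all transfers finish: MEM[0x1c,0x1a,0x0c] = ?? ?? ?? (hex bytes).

  after D0: wrote 2B at 0x1c = 3468
  after D1: wrote 6B at 0x14 = d6d440a80524
  after D2: wrote 6B at 0x0e = 5cd6d440a805
  after D3: wrote 8B at 0x20 = 6f113468340c8384
  after D4: wrote 2B at 0x0c = 3468
query mem[0x1c]=0x34, mem[0x1a]=0xd7, mem[0x0c]=0x34

MEM[0x1c,0x1a,0x0c] = 34 d7 34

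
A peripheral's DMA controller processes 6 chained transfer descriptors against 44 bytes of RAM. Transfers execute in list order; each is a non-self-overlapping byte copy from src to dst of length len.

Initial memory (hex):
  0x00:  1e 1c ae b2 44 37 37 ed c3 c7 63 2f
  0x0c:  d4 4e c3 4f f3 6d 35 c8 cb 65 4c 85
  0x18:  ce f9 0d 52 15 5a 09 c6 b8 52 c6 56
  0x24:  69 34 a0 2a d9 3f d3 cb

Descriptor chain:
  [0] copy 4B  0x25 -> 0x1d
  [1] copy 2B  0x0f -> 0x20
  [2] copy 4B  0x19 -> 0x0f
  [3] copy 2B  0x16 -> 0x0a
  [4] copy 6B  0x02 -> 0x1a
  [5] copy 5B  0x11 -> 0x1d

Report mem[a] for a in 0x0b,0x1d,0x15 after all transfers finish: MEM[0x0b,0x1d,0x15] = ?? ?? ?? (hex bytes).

D0: mem[0x1d..0x20] <- [34 a0 2a d9]
D1: mem[0x20..0x21] <- [4f f3]
D2: mem[0x0f..0x12] <- [f9 0d 52 15]
D3: mem[0x0a..0x0b] <- [4c 85]
D4: mem[0x1a..0x1f] <- [ae b2 44 37 37 ed]
D5: mem[0x1d..0x21] <- [52 15 c8 cb 65]
query mem[0x0b]=0x85, mem[0x1d]=0x52, mem[0x15]=0x65

MEM[0x0b,0x1d,0x15] = 85 52 65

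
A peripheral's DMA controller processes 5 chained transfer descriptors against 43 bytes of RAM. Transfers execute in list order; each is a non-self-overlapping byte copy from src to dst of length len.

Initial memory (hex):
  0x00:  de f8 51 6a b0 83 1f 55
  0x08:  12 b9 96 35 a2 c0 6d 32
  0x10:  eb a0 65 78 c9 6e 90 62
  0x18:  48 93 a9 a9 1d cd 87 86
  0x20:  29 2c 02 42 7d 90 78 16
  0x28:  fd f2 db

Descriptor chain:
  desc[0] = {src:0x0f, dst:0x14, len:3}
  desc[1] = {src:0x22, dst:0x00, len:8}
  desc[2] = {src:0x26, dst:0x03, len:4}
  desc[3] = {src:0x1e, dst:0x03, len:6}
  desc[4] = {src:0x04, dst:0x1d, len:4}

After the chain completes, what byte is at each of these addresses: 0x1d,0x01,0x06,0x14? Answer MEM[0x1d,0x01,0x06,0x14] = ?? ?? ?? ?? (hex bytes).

MEM[0x1d,0x01,0x06,0x14] = 86 42 2c 32

[0] 0x0f->0x14 len=3 : 32 eb a0
[1] 0x22->0x00 len=8 : 02 42 7d 90 78 16 fd f2
[2] 0x26->0x03 len=4 : 78 16 fd f2
[3] 0x1e->0x03 len=6 : 87 86 29 2c 02 42
[4] 0x04->0x1d len=4 : 86 29 2c 02
query mem[0x1d]=0x86, mem[0x01]=0x42, mem[0x06]=0x2c, mem[0x14]=0x32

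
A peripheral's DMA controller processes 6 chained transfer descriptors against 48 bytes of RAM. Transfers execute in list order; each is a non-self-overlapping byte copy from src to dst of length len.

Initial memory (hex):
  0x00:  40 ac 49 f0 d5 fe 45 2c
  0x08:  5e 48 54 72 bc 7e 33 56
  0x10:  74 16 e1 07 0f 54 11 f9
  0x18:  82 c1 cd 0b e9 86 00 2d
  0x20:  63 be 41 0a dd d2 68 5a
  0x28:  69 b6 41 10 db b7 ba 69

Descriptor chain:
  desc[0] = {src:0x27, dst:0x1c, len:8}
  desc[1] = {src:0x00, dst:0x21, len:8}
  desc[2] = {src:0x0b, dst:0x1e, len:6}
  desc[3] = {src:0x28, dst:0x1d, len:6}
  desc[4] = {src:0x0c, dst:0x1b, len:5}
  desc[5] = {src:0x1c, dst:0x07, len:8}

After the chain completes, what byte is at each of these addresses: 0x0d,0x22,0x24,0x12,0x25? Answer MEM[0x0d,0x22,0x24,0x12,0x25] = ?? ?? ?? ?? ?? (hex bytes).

MEM[0x0d,0x22,0x24,0x12,0x25] = b7 b7 f0 e1 d5

#0 dst[0x1c+8] := {0x5a,0x69,0xb6,0x41,0x10,0xdb,0xb7,0xba}
#1 dst[0x21+8] := {0x40,0xac,0x49,0xf0,0xd5,0xfe,0x45,0x2c}
#2 dst[0x1e+6] := {0x72,0xbc,0x7e,0x33,0x56,0x74}
#3 dst[0x1d+6] := {0x2c,0xb6,0x41,0x10,0xdb,0xb7}
#4 dst[0x1b+5] := {0xbc,0x7e,0x33,0x56,0x74}
#5 dst[0x07+8] := {0x7e,0x33,0x56,0x74,0x10,0xdb,0xb7,0x74}
query mem[0x0d]=0xb7, mem[0x22]=0xb7, mem[0x24]=0xf0, mem[0x12]=0xe1, mem[0x25]=0xd5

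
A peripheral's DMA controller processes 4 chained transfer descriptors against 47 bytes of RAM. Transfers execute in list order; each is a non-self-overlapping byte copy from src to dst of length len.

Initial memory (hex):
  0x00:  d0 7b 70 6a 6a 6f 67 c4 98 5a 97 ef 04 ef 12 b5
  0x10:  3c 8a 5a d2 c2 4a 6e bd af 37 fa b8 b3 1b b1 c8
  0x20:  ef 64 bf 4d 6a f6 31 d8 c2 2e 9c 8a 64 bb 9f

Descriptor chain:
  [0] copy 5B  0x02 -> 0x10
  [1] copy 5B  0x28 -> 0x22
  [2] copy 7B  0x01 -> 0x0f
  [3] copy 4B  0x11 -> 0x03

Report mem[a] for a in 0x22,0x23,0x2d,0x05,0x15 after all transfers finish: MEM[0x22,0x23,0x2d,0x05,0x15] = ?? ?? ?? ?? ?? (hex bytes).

MEM[0x22,0x23,0x2d,0x05,0x15] = c2 2e bb 6f c4

D0: mem[0x10..0x14] <- [70 6a 6a 6f 67]
D1: mem[0x22..0x26] <- [c2 2e 9c 8a 64]
D2: mem[0x0f..0x15] <- [7b 70 6a 6a 6f 67 c4]
D3: mem[0x03..0x06] <- [6a 6a 6f 67]
query mem[0x22]=0xc2, mem[0x23]=0x2e, mem[0x2d]=0xbb, mem[0x05]=0x6f, mem[0x15]=0xc4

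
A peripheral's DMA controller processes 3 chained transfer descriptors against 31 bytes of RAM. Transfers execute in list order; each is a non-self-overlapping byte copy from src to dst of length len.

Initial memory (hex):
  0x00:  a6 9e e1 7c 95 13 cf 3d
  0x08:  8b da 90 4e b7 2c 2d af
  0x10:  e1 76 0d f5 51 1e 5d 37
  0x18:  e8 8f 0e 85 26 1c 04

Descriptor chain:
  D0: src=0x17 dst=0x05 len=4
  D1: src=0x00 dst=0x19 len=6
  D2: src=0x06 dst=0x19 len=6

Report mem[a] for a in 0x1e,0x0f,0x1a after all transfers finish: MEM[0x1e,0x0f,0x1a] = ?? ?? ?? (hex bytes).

MEM[0x1e,0x0f,0x1a] = 4e af 8f

D0: mem[0x05..0x08] <- [37 e8 8f 0e]
D1: mem[0x19..0x1e] <- [a6 9e e1 7c 95 37]
D2: mem[0x19..0x1e] <- [e8 8f 0e da 90 4e]
query mem[0x1e]=0x4e, mem[0x0f]=0xaf, mem[0x1a]=0x8f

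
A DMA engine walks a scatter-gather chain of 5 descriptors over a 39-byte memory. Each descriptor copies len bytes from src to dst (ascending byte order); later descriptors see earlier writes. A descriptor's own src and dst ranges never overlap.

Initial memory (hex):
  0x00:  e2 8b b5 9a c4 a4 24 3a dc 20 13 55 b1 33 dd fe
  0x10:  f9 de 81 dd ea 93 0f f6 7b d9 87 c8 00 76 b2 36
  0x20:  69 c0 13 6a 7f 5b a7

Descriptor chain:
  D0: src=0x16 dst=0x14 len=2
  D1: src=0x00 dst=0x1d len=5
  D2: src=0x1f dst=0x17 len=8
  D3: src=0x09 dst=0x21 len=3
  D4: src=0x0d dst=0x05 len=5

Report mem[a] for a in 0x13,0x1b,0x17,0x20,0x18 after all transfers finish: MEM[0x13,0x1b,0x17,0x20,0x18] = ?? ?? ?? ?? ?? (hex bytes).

D0: mem[0x14..0x15] <- [0f f6]
D1: mem[0x1d..0x21] <- [e2 8b b5 9a c4]
D2: mem[0x17..0x1e] <- [b5 9a c4 13 6a 7f 5b a7]
D3: mem[0x21..0x23] <- [20 13 55]
D4: mem[0x05..0x09] <- [33 dd fe f9 de]
query mem[0x13]=0xdd, mem[0x1b]=0x6a, mem[0x17]=0xb5, mem[0x20]=0x9a, mem[0x18]=0x9a

MEM[0x13,0x1b,0x17,0x20,0x18] = dd 6a b5 9a 9a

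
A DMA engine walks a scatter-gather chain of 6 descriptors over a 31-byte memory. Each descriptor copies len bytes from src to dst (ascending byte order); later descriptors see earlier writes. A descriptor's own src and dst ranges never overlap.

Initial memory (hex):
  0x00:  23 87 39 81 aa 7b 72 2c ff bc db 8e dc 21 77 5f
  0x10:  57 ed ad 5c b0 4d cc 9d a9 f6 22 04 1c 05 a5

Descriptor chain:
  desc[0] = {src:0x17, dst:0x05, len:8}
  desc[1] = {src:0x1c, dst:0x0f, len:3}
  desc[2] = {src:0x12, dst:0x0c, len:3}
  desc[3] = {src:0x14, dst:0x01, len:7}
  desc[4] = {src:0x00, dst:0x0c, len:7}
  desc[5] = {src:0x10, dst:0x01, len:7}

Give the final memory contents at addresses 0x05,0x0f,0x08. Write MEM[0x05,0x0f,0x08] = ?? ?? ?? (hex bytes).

  after D0: wrote 8B at 0x05 = 9da9f622041c05a5
  after D1: wrote 3B at 0x0f = 1c05a5
  after D2: wrote 3B at 0x0c = ad5cb0
  after D3: wrote 7B at 0x01 = b04dcc9da9f622
  after D4: wrote 7B at 0x0c = 23b04dcc9da9f6
  after D5: wrote 7B at 0x01 = 9da9f65cb04dcc
query mem[0x05]=0xb0, mem[0x0f]=0xcc, mem[0x08]=0x22

MEM[0x05,0x0f,0x08] = b0 cc 22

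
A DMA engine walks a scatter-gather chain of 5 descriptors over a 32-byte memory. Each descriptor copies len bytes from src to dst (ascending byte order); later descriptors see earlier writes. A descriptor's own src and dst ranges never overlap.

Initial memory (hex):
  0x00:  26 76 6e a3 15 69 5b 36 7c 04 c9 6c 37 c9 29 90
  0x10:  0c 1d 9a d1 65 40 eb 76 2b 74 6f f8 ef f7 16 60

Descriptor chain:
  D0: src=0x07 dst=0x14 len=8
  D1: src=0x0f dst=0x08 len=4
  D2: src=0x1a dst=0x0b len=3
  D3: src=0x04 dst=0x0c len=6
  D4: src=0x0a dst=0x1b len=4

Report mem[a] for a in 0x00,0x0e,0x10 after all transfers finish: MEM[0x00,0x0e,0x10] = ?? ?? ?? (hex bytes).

MEM[0x00,0x0e,0x10] = 26 5b 90

  after D0: wrote 8B at 0x14 = 367c04c96c37c929
  after D1: wrote 4B at 0x08 = 900c1d9a
  after D2: wrote 3B at 0x0b = c929ef
  after D3: wrote 6B at 0x0c = 15695b36900c
  after D4: wrote 4B at 0x1b = 1dc91569
query mem[0x00]=0x26, mem[0x0e]=0x5b, mem[0x10]=0x90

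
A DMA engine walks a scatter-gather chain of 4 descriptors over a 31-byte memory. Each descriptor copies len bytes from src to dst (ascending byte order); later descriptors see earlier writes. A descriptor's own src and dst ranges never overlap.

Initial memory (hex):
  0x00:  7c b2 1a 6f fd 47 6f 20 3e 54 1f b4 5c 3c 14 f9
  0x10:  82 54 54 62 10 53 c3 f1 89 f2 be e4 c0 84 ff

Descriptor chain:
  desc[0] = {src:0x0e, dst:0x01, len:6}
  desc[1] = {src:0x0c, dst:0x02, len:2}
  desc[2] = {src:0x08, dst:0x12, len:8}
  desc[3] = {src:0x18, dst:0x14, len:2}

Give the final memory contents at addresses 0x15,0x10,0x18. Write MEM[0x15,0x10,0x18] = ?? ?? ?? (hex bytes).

MEM[0x15,0x10,0x18] = f9 82 14

D0: mem[0x01..0x06] <- [14 f9 82 54 54 62]
D1: mem[0x02..0x03] <- [5c 3c]
D2: mem[0x12..0x19] <- [3e 54 1f b4 5c 3c 14 f9]
D3: mem[0x14..0x15] <- [14 f9]
query mem[0x15]=0xf9, mem[0x10]=0x82, mem[0x18]=0x14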